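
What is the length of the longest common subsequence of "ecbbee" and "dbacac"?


LCS of "ecbbee" and "dbacac"
DP table:
           d    b    a    c    a    c
      0    0    0    0    0    0    0
  e   0    0    0    0    0    0    0
  c   0    0    0    0    1    1    1
  b   0    0    1    1    1    1    1
  b   0    0    1    1    1    1    1
  e   0    0    1    1    1    1    1
  e   0    0    1    1    1    1    1
LCS length = dp[6][6] = 1

1


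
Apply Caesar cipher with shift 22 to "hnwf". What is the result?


Caesar cipher: shift "hnwf" by 22
  'h' (pos 7) + 22 = pos 3 = 'd'
  'n' (pos 13) + 22 = pos 9 = 'j'
  'w' (pos 22) + 22 = pos 18 = 's'
  'f' (pos 5) + 22 = pos 1 = 'b'
Result: djsb

djsb


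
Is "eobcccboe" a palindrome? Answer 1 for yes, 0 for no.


Input: eobcccboe
Reversed: eobcccboe
  Compare pos 0 ('e') with pos 8 ('e'): match
  Compare pos 1 ('o') with pos 7 ('o'): match
  Compare pos 2 ('b') with pos 6 ('b'): match
  Compare pos 3 ('c') with pos 5 ('c'): match
Result: palindrome

1


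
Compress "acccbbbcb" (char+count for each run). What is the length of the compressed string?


Input: acccbbbcb
Runs:
  'a' x 1 => "a1"
  'c' x 3 => "c3"
  'b' x 3 => "b3"
  'c' x 1 => "c1"
  'b' x 1 => "b1"
Compressed: "a1c3b3c1b1"
Compressed length: 10

10


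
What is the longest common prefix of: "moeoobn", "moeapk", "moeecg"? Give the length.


Words: moeoobn, moeapk, moeecg
  Position 0: all 'm' => match
  Position 1: all 'o' => match
  Position 2: all 'e' => match
  Position 3: ('o', 'a', 'e') => mismatch, stop
LCP = "moe" (length 3)

3


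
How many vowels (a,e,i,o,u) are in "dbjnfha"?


Input: dbjnfha
Checking each character:
  'd' at position 0: consonant
  'b' at position 1: consonant
  'j' at position 2: consonant
  'n' at position 3: consonant
  'f' at position 4: consonant
  'h' at position 5: consonant
  'a' at position 6: vowel (running total: 1)
Total vowels: 1

1


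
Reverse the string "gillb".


Input: gillb
Reading characters right to left:
  Position 4: 'b'
  Position 3: 'l'
  Position 2: 'l'
  Position 1: 'i'
  Position 0: 'g'
Reversed: bllig

bllig


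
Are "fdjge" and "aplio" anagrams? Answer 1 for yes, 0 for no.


Strings: "fdjge", "aplio"
Sorted first:  defgj
Sorted second: ailop
Differ at position 0: 'd' vs 'a' => not anagrams

0


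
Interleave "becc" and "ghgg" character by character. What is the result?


Interleaving "becc" and "ghgg":
  Position 0: 'b' from first, 'g' from second => "bg"
  Position 1: 'e' from first, 'h' from second => "eh"
  Position 2: 'c' from first, 'g' from second => "cg"
  Position 3: 'c' from first, 'g' from second => "cg"
Result: bgehcgcg

bgehcgcg


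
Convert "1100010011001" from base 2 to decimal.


Input: "1100010011001" in base 2
Positional expansion:
  Digit '1' (value 1) x 2^12 = 4096
  Digit '1' (value 1) x 2^11 = 2048
  Digit '0' (value 0) x 2^10 = 0
  Digit '0' (value 0) x 2^9 = 0
  Digit '0' (value 0) x 2^8 = 0
  Digit '1' (value 1) x 2^7 = 128
  Digit '0' (value 0) x 2^6 = 0
  Digit '0' (value 0) x 2^5 = 0
  Digit '1' (value 1) x 2^4 = 16
  Digit '1' (value 1) x 2^3 = 8
  Digit '0' (value 0) x 2^2 = 0
  Digit '0' (value 0) x 2^1 = 0
  Digit '1' (value 1) x 2^0 = 1
Sum = 6297

6297


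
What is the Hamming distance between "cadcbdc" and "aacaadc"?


Comparing "cadcbdc" and "aacaadc" position by position:
  Position 0: 'c' vs 'a' => differ
  Position 1: 'a' vs 'a' => same
  Position 2: 'd' vs 'c' => differ
  Position 3: 'c' vs 'a' => differ
  Position 4: 'b' vs 'a' => differ
  Position 5: 'd' vs 'd' => same
  Position 6: 'c' vs 'c' => same
Total differences (Hamming distance): 4

4


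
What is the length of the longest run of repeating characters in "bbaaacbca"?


Input: "bbaaacbca"
Scanning for longest run:
  Position 1 ('b'): continues run of 'b', length=2
  Position 2 ('a'): new char, reset run to 1
  Position 3 ('a'): continues run of 'a', length=2
  Position 4 ('a'): continues run of 'a', length=3
  Position 5 ('c'): new char, reset run to 1
  Position 6 ('b'): new char, reset run to 1
  Position 7 ('c'): new char, reset run to 1
  Position 8 ('a'): new char, reset run to 1
Longest run: 'a' with length 3

3


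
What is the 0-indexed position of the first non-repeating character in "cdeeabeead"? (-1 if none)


Input: cdeeabeead
Character frequencies:
  'a': 2
  'b': 1
  'c': 1
  'd': 2
  'e': 4
Scanning left to right for freq == 1:
  Position 0 ('c'): unique! => answer = 0

0


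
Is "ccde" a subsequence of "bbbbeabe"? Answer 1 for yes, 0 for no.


Check if "ccde" is a subsequence of "bbbbeabe"
Greedy scan:
  Position 0 ('b'): no match needed
  Position 1 ('b'): no match needed
  Position 2 ('b'): no match needed
  Position 3 ('b'): no match needed
  Position 4 ('e'): no match needed
  Position 5 ('a'): no match needed
  Position 6 ('b'): no match needed
  Position 7 ('e'): no match needed
Only matched 0/4 characters => not a subsequence

0


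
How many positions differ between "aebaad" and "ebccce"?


Comparing "aebaad" and "ebccce" position by position:
  Position 0: 'a' vs 'e' => DIFFER
  Position 1: 'e' vs 'b' => DIFFER
  Position 2: 'b' vs 'c' => DIFFER
  Position 3: 'a' vs 'c' => DIFFER
  Position 4: 'a' vs 'c' => DIFFER
  Position 5: 'd' vs 'e' => DIFFER
Positions that differ: 6

6


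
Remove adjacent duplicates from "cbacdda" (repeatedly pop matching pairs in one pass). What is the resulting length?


Input: cbacdda
Stack-based adjacent duplicate removal:
  Read 'c': push. Stack: c
  Read 'b': push. Stack: cb
  Read 'a': push. Stack: cba
  Read 'c': push. Stack: cbac
  Read 'd': push. Stack: cbacd
  Read 'd': matches stack top 'd' => pop. Stack: cbac
  Read 'a': push. Stack: cbaca
Final stack: "cbaca" (length 5)

5


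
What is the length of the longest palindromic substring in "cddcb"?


Input: "cddcb"
Checking substrings for palindromes:
  [0:4] "cddc" (len 4) => palindrome
  [1:3] "dd" (len 2) => palindrome
Longest palindromic substring: "cddc" with length 4

4


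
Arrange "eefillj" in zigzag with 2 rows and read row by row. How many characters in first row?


Zigzag "eefillj" into 2 rows:
Placing characters:
  'e' => row 0
  'e' => row 1
  'f' => row 0
  'i' => row 1
  'l' => row 0
  'l' => row 1
  'j' => row 0
Rows:
  Row 0: "eflj"
  Row 1: "eil"
First row length: 4

4


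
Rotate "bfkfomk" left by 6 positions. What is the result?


Input: "bfkfomk", rotate left by 6
First 6 characters: "bfkfom"
Remaining characters: "k"
Concatenate remaining + first: "k" + "bfkfom" = "kbfkfom"

kbfkfom


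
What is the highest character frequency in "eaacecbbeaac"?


Input: eaacecbbeaac
Character counts:
  'a': 4
  'b': 2
  'c': 3
  'e': 3
Maximum frequency: 4

4


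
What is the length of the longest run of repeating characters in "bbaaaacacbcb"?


Input: "bbaaaacacbcb"
Scanning for longest run:
  Position 1 ('b'): continues run of 'b', length=2
  Position 2 ('a'): new char, reset run to 1
  Position 3 ('a'): continues run of 'a', length=2
  Position 4 ('a'): continues run of 'a', length=3
  Position 5 ('a'): continues run of 'a', length=4
  Position 6 ('c'): new char, reset run to 1
  Position 7 ('a'): new char, reset run to 1
  Position 8 ('c'): new char, reset run to 1
  Position 9 ('b'): new char, reset run to 1
  Position 10 ('c'): new char, reset run to 1
  Position 11 ('b'): new char, reset run to 1
Longest run: 'a' with length 4

4


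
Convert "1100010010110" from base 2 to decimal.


Input: "1100010010110" in base 2
Positional expansion:
  Digit '1' (value 1) x 2^12 = 4096
  Digit '1' (value 1) x 2^11 = 2048
  Digit '0' (value 0) x 2^10 = 0
  Digit '0' (value 0) x 2^9 = 0
  Digit '0' (value 0) x 2^8 = 0
  Digit '1' (value 1) x 2^7 = 128
  Digit '0' (value 0) x 2^6 = 0
  Digit '0' (value 0) x 2^5 = 0
  Digit '1' (value 1) x 2^4 = 16
  Digit '0' (value 0) x 2^3 = 0
  Digit '1' (value 1) x 2^2 = 4
  Digit '1' (value 1) x 2^1 = 2
  Digit '0' (value 0) x 2^0 = 0
Sum = 6294

6294


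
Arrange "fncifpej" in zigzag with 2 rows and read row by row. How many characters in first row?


Zigzag "fncifpej" into 2 rows:
Placing characters:
  'f' => row 0
  'n' => row 1
  'c' => row 0
  'i' => row 1
  'f' => row 0
  'p' => row 1
  'e' => row 0
  'j' => row 1
Rows:
  Row 0: "fcfe"
  Row 1: "nipj"
First row length: 4

4


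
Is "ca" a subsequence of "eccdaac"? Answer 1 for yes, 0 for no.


Check if "ca" is a subsequence of "eccdaac"
Greedy scan:
  Position 0 ('e'): no match needed
  Position 1 ('c'): matches sub[0] = 'c'
  Position 2 ('c'): no match needed
  Position 3 ('d'): no match needed
  Position 4 ('a'): matches sub[1] = 'a'
  Position 5 ('a'): no match needed
  Position 6 ('c'): no match needed
All 2 characters matched => is a subsequence

1


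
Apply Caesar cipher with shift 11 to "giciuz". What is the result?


Caesar cipher: shift "giciuz" by 11
  'g' (pos 6) + 11 = pos 17 = 'r'
  'i' (pos 8) + 11 = pos 19 = 't'
  'c' (pos 2) + 11 = pos 13 = 'n'
  'i' (pos 8) + 11 = pos 19 = 't'
  'u' (pos 20) + 11 = pos 5 = 'f'
  'z' (pos 25) + 11 = pos 10 = 'k'
Result: rtntfk

rtntfk


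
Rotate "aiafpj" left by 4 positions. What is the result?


Input: "aiafpj", rotate left by 4
First 4 characters: "aiaf"
Remaining characters: "pj"
Concatenate remaining + first: "pj" + "aiaf" = "pjaiaf"

pjaiaf


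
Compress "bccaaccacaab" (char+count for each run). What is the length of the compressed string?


Input: bccaaccacaab
Runs:
  'b' x 1 => "b1"
  'c' x 2 => "c2"
  'a' x 2 => "a2"
  'c' x 2 => "c2"
  'a' x 1 => "a1"
  'c' x 1 => "c1"
  'a' x 2 => "a2"
  'b' x 1 => "b1"
Compressed: "b1c2a2c2a1c1a2b1"
Compressed length: 16

16


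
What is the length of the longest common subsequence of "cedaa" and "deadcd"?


LCS of "cedaa" and "deadcd"
DP table:
           d    e    a    d    c    d
      0    0    0    0    0    0    0
  c   0    0    0    0    0    1    1
  e   0    0    1    1    1    1    1
  d   0    1    1    1    2    2    2
  a   0    1    1    2    2    2    2
  a   0    1    1    2    2    2    2
LCS length = dp[5][6] = 2

2


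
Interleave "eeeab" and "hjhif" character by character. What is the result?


Interleaving "eeeab" and "hjhif":
  Position 0: 'e' from first, 'h' from second => "eh"
  Position 1: 'e' from first, 'j' from second => "ej"
  Position 2: 'e' from first, 'h' from second => "eh"
  Position 3: 'a' from first, 'i' from second => "ai"
  Position 4: 'b' from first, 'f' from second => "bf"
Result: ehejehaibf

ehejehaibf


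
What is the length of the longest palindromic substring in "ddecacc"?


Input: "ddecacc"
Checking substrings for palindromes:
  [3:6] "cac" (len 3) => palindrome
  [0:2] "dd" (len 2) => palindrome
  [5:7] "cc" (len 2) => palindrome
Longest palindromic substring: "cac" with length 3

3


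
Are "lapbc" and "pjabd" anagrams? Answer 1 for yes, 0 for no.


Strings: "lapbc", "pjabd"
Sorted first:  abclp
Sorted second: abdjp
Differ at position 2: 'c' vs 'd' => not anagrams

0


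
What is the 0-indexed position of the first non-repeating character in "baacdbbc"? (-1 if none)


Input: baacdbbc
Character frequencies:
  'a': 2
  'b': 3
  'c': 2
  'd': 1
Scanning left to right for freq == 1:
  Position 0 ('b'): freq=3, skip
  Position 1 ('a'): freq=2, skip
  Position 2 ('a'): freq=2, skip
  Position 3 ('c'): freq=2, skip
  Position 4 ('d'): unique! => answer = 4

4


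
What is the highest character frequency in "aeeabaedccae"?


Input: aeeabaedccae
Character counts:
  'a': 4
  'b': 1
  'c': 2
  'd': 1
  'e': 4
Maximum frequency: 4

4


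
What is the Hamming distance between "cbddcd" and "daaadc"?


Comparing "cbddcd" and "daaadc" position by position:
  Position 0: 'c' vs 'd' => differ
  Position 1: 'b' vs 'a' => differ
  Position 2: 'd' vs 'a' => differ
  Position 3: 'd' vs 'a' => differ
  Position 4: 'c' vs 'd' => differ
  Position 5: 'd' vs 'c' => differ
Total differences (Hamming distance): 6

6


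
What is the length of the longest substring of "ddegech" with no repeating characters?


Input: "ddegech"
Sliding window (track last position of each char):
  Position 0 ('d'): window [0,0] length 1 -- new best
  Position 1 ('d'): repeat (last at 0), move window start to 1
  Position 1 ('d'): window [1,1] length 1
  Position 2 ('e'): window [1,2] length 2 -- new best
  Position 3 ('g'): window [1,3] length 3 -- new best
  Position 4 ('e'): repeat (last at 2), move window start to 3
  Position 4 ('e'): window [3,4] length 2
  Position 5 ('c'): window [3,5] length 3
  Position 6 ('h'): window [3,6] length 4 -- new best
Longest substring with no repeats: "gech" with length 4

4


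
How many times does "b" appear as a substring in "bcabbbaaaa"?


Searching for "b" in "bcabbbaaaa"
Scanning each position:
  Position 0: "b" => MATCH
  Position 1: "c" => no
  Position 2: "a" => no
  Position 3: "b" => MATCH
  Position 4: "b" => MATCH
  Position 5: "b" => MATCH
  Position 6: "a" => no
  Position 7: "a" => no
  Position 8: "a" => no
  Position 9: "a" => no
Total occurrences: 4

4


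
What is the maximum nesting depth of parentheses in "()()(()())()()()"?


Input: "()()(()())()()()"
Tracking depth:
  Position 0 '(': depth becomes 1
  Position 1 ')': depth becomes 0
  Position 2 '(': depth becomes 1
  Position 3 ')': depth becomes 0
  Position 4 '(': depth becomes 1
  Position 5 '(': depth becomes 2
  Position 6 ')': depth becomes 1
  Position 7 '(': depth becomes 2
  Position 8 ')': depth becomes 1
  Position 9 ')': depth becomes 0
  Position 10 '(': depth becomes 1
  Position 11 ')': depth becomes 0
  Position 12 '(': depth becomes 1
  Position 13 ')': depth becomes 0
  Position 14 '(': depth becomes 1
  Position 15 ')': depth becomes 0
Maximum depth reached: 2

2


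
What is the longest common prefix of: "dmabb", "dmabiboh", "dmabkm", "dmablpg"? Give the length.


Words: dmabb, dmabiboh, dmabkm, dmablpg
  Position 0: all 'd' => match
  Position 1: all 'm' => match
  Position 2: all 'a' => match
  Position 3: all 'b' => match
  Position 4: ('b', 'i', 'k', 'l') => mismatch, stop
LCP = "dmab" (length 4)

4


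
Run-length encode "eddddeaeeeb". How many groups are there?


Input: eddddeaeeeb
Scanning for consecutive runs:
  Group 1: 'e' x 1 (positions 0-0)
  Group 2: 'd' x 4 (positions 1-4)
  Group 3: 'e' x 1 (positions 5-5)
  Group 4: 'a' x 1 (positions 6-6)
  Group 5: 'e' x 3 (positions 7-9)
  Group 6: 'b' x 1 (positions 10-10)
Total groups: 6

6


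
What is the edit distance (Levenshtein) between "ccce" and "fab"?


Computing edit distance: "ccce" -> "fab"
DP table:
           f    a    b
      0    1    2    3
  c   1    1    2    3
  c   2    2    2    3
  c   3    3    3    3
  e   4    4    4    4
Edit distance = dp[4][3] = 4

4


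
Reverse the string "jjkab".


Input: jjkab
Reading characters right to left:
  Position 4: 'b'
  Position 3: 'a'
  Position 2: 'k'
  Position 1: 'j'
  Position 0: 'j'
Reversed: bakjj

bakjj


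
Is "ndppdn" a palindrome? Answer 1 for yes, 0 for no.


Input: ndppdn
Reversed: ndppdn
  Compare pos 0 ('n') with pos 5 ('n'): match
  Compare pos 1 ('d') with pos 4 ('d'): match
  Compare pos 2 ('p') with pos 3 ('p'): match
Result: palindrome

1


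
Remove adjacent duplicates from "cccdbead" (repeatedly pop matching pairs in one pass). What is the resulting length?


Input: cccdbead
Stack-based adjacent duplicate removal:
  Read 'c': push. Stack: c
  Read 'c': matches stack top 'c' => pop. Stack: (empty)
  Read 'c': push. Stack: c
  Read 'd': push. Stack: cd
  Read 'b': push. Stack: cdb
  Read 'e': push. Stack: cdbe
  Read 'a': push. Stack: cdbea
  Read 'd': push. Stack: cdbead
Final stack: "cdbead" (length 6)

6


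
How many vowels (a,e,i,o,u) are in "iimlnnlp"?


Input: iimlnnlp
Checking each character:
  'i' at position 0: vowel (running total: 1)
  'i' at position 1: vowel (running total: 2)
  'm' at position 2: consonant
  'l' at position 3: consonant
  'n' at position 4: consonant
  'n' at position 5: consonant
  'l' at position 6: consonant
  'p' at position 7: consonant
Total vowels: 2

2


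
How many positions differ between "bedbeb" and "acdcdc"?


Comparing "bedbeb" and "acdcdc" position by position:
  Position 0: 'b' vs 'a' => DIFFER
  Position 1: 'e' vs 'c' => DIFFER
  Position 2: 'd' vs 'd' => same
  Position 3: 'b' vs 'c' => DIFFER
  Position 4: 'e' vs 'd' => DIFFER
  Position 5: 'b' vs 'c' => DIFFER
Positions that differ: 5

5


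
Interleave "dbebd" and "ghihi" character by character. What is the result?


Interleaving "dbebd" and "ghihi":
  Position 0: 'd' from first, 'g' from second => "dg"
  Position 1: 'b' from first, 'h' from second => "bh"
  Position 2: 'e' from first, 'i' from second => "ei"
  Position 3: 'b' from first, 'h' from second => "bh"
  Position 4: 'd' from first, 'i' from second => "di"
Result: dgbheibhdi

dgbheibhdi


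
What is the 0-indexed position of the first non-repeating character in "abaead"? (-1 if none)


Input: abaead
Character frequencies:
  'a': 3
  'b': 1
  'd': 1
  'e': 1
Scanning left to right for freq == 1:
  Position 0 ('a'): freq=3, skip
  Position 1 ('b'): unique! => answer = 1

1


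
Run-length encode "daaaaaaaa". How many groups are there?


Input: daaaaaaaa
Scanning for consecutive runs:
  Group 1: 'd' x 1 (positions 0-0)
  Group 2: 'a' x 8 (positions 1-8)
Total groups: 2

2


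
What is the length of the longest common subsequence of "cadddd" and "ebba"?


LCS of "cadddd" and "ebba"
DP table:
           e    b    b    a
      0    0    0    0    0
  c   0    0    0    0    0
  a   0    0    0    0    1
  d   0    0    0    0    1
  d   0    0    0    0    1
  d   0    0    0    0    1
  d   0    0    0    0    1
LCS length = dp[6][4] = 1

1


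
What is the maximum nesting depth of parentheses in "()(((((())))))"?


Input: "()(((((())))))"
Tracking depth:
  Position 0 '(': depth becomes 1
  Position 1 ')': depth becomes 0
  Position 2 '(': depth becomes 1
  Position 3 '(': depth becomes 2
  Position 4 '(': depth becomes 3
  Position 5 '(': depth becomes 4
  Position 6 '(': depth becomes 5
  Position 7 '(': depth becomes 6
  Position 8 ')': depth becomes 5
  Position 9 ')': depth becomes 4
  Position 10 ')': depth becomes 3
  Position 11 ')': depth becomes 2
  Position 12 ')': depth becomes 1
  Position 13 ')': depth becomes 0
Maximum depth reached: 6

6


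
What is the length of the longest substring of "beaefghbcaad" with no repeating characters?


Input: "beaefghbcaad"
Sliding window (track last position of each char):
  Position 0 ('b'): window [0,0] length 1 -- new best
  Position 1 ('e'): window [0,1] length 2 -- new best
  Position 2 ('a'): window [0,2] length 3 -- new best
  Position 3 ('e'): repeat (last at 1), move window start to 2
  Position 3 ('e'): window [2,3] length 2
  Position 4 ('f'): window [2,4] length 3
  Position 5 ('g'): window [2,5] length 4 -- new best
  Position 6 ('h'): window [2,6] length 5 -- new best
  Position 7 ('b'): window [2,7] length 6 -- new best
  Position 8 ('c'): window [2,8] length 7 -- new best
  Position 9 ('a'): repeat (last at 2), move window start to 3
  Position 9 ('a'): window [3,9] length 7
  Position 10 ('a'): repeat (last at 9), move window start to 10
  Position 10 ('a'): window [10,10] length 1
  Position 11 ('d'): window [10,11] length 2
Longest substring with no repeats: "aefghbc" with length 7

7


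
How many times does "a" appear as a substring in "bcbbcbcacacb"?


Searching for "a" in "bcbbcbcacacb"
Scanning each position:
  Position 0: "b" => no
  Position 1: "c" => no
  Position 2: "b" => no
  Position 3: "b" => no
  Position 4: "c" => no
  Position 5: "b" => no
  Position 6: "c" => no
  Position 7: "a" => MATCH
  Position 8: "c" => no
  Position 9: "a" => MATCH
  Position 10: "c" => no
  Position 11: "b" => no
Total occurrences: 2

2


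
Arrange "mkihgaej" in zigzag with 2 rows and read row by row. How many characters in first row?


Zigzag "mkihgaej" into 2 rows:
Placing characters:
  'm' => row 0
  'k' => row 1
  'i' => row 0
  'h' => row 1
  'g' => row 0
  'a' => row 1
  'e' => row 0
  'j' => row 1
Rows:
  Row 0: "mige"
  Row 1: "khaj"
First row length: 4

4


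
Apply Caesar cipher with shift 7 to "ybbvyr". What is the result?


Caesar cipher: shift "ybbvyr" by 7
  'y' (pos 24) + 7 = pos 5 = 'f'
  'b' (pos 1) + 7 = pos 8 = 'i'
  'b' (pos 1) + 7 = pos 8 = 'i'
  'v' (pos 21) + 7 = pos 2 = 'c'
  'y' (pos 24) + 7 = pos 5 = 'f'
  'r' (pos 17) + 7 = pos 24 = 'y'
Result: fiicfy

fiicfy


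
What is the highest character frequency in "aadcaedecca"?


Input: aadcaedecca
Character counts:
  'a': 4
  'c': 3
  'd': 2
  'e': 2
Maximum frequency: 4

4


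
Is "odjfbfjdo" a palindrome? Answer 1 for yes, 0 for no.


Input: odjfbfjdo
Reversed: odjfbfjdo
  Compare pos 0 ('o') with pos 8 ('o'): match
  Compare pos 1 ('d') with pos 7 ('d'): match
  Compare pos 2 ('j') with pos 6 ('j'): match
  Compare pos 3 ('f') with pos 5 ('f'): match
Result: palindrome

1


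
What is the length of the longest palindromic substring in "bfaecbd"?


Input: "bfaecbd"
Checking substrings for palindromes:
  No multi-char palindromic substrings found
Longest palindromic substring: "b" with length 1

1


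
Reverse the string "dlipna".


Input: dlipna
Reading characters right to left:
  Position 5: 'a'
  Position 4: 'n'
  Position 3: 'p'
  Position 2: 'i'
  Position 1: 'l'
  Position 0: 'd'
Reversed: anpild

anpild


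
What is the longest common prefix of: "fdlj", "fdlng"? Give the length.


Words: fdlj, fdlng
  Position 0: all 'f' => match
  Position 1: all 'd' => match
  Position 2: all 'l' => match
  Position 3: ('j', 'n') => mismatch, stop
LCP = "fdl" (length 3)

3


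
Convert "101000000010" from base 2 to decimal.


Input: "101000000010" in base 2
Positional expansion:
  Digit '1' (value 1) x 2^11 = 2048
  Digit '0' (value 0) x 2^10 = 0
  Digit '1' (value 1) x 2^9 = 512
  Digit '0' (value 0) x 2^8 = 0
  Digit '0' (value 0) x 2^7 = 0
  Digit '0' (value 0) x 2^6 = 0
  Digit '0' (value 0) x 2^5 = 0
  Digit '0' (value 0) x 2^4 = 0
  Digit '0' (value 0) x 2^3 = 0
  Digit '0' (value 0) x 2^2 = 0
  Digit '1' (value 1) x 2^1 = 2
  Digit '0' (value 0) x 2^0 = 0
Sum = 2562

2562


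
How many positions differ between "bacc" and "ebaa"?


Comparing "bacc" and "ebaa" position by position:
  Position 0: 'b' vs 'e' => DIFFER
  Position 1: 'a' vs 'b' => DIFFER
  Position 2: 'c' vs 'a' => DIFFER
  Position 3: 'c' vs 'a' => DIFFER
Positions that differ: 4

4


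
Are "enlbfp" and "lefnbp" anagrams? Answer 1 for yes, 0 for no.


Strings: "enlbfp", "lefnbp"
Sorted first:  beflnp
Sorted second: beflnp
Sorted forms match => anagrams

1


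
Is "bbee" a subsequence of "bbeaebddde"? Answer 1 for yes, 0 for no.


Check if "bbee" is a subsequence of "bbeaebddde"
Greedy scan:
  Position 0 ('b'): matches sub[0] = 'b'
  Position 1 ('b'): matches sub[1] = 'b'
  Position 2 ('e'): matches sub[2] = 'e'
  Position 3 ('a'): no match needed
  Position 4 ('e'): matches sub[3] = 'e'
  Position 5 ('b'): no match needed
  Position 6 ('d'): no match needed
  Position 7 ('d'): no match needed
  Position 8 ('d'): no match needed
  Position 9 ('e'): no match needed
All 4 characters matched => is a subsequence

1


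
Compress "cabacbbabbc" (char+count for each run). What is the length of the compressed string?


Input: cabacbbabbc
Runs:
  'c' x 1 => "c1"
  'a' x 1 => "a1"
  'b' x 1 => "b1"
  'a' x 1 => "a1"
  'c' x 1 => "c1"
  'b' x 2 => "b2"
  'a' x 1 => "a1"
  'b' x 2 => "b2"
  'c' x 1 => "c1"
Compressed: "c1a1b1a1c1b2a1b2c1"
Compressed length: 18

18


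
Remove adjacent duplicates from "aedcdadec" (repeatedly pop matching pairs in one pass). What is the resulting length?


Input: aedcdadec
Stack-based adjacent duplicate removal:
  Read 'a': push. Stack: a
  Read 'e': push. Stack: ae
  Read 'd': push. Stack: aed
  Read 'c': push. Stack: aedc
  Read 'd': push. Stack: aedcd
  Read 'a': push. Stack: aedcda
  Read 'd': push. Stack: aedcdad
  Read 'e': push. Stack: aedcdade
  Read 'c': push. Stack: aedcdadec
Final stack: "aedcdadec" (length 9)

9


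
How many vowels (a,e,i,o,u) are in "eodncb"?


Input: eodncb
Checking each character:
  'e' at position 0: vowel (running total: 1)
  'o' at position 1: vowel (running total: 2)
  'd' at position 2: consonant
  'n' at position 3: consonant
  'c' at position 4: consonant
  'b' at position 5: consonant
Total vowels: 2

2


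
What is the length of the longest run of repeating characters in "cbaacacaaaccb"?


Input: "cbaacacaaaccb"
Scanning for longest run:
  Position 1 ('b'): new char, reset run to 1
  Position 2 ('a'): new char, reset run to 1
  Position 3 ('a'): continues run of 'a', length=2
  Position 4 ('c'): new char, reset run to 1
  Position 5 ('a'): new char, reset run to 1
  Position 6 ('c'): new char, reset run to 1
  Position 7 ('a'): new char, reset run to 1
  Position 8 ('a'): continues run of 'a', length=2
  Position 9 ('a'): continues run of 'a', length=3
  Position 10 ('c'): new char, reset run to 1
  Position 11 ('c'): continues run of 'c', length=2
  Position 12 ('b'): new char, reset run to 1
Longest run: 'a' with length 3

3


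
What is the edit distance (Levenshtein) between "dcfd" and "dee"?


Computing edit distance: "dcfd" -> "dee"
DP table:
           d    e    e
      0    1    2    3
  d   1    0    1    2
  c   2    1    1    2
  f   3    2    2    2
  d   4    3    3    3
Edit distance = dp[4][3] = 3

3


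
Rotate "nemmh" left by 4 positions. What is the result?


Input: "nemmh", rotate left by 4
First 4 characters: "nemm"
Remaining characters: "h"
Concatenate remaining + first: "h" + "nemm" = "hnemm"

hnemm


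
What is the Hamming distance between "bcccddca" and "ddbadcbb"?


Comparing "bcccddca" and "ddbadcbb" position by position:
  Position 0: 'b' vs 'd' => differ
  Position 1: 'c' vs 'd' => differ
  Position 2: 'c' vs 'b' => differ
  Position 3: 'c' vs 'a' => differ
  Position 4: 'd' vs 'd' => same
  Position 5: 'd' vs 'c' => differ
  Position 6: 'c' vs 'b' => differ
  Position 7: 'a' vs 'b' => differ
Total differences (Hamming distance): 7

7


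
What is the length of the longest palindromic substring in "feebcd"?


Input: "feebcd"
Checking substrings for palindromes:
  [1:3] "ee" (len 2) => palindrome
Longest palindromic substring: "ee" with length 2

2


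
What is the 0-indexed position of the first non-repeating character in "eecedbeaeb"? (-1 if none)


Input: eecedbeaeb
Character frequencies:
  'a': 1
  'b': 2
  'c': 1
  'd': 1
  'e': 5
Scanning left to right for freq == 1:
  Position 0 ('e'): freq=5, skip
  Position 1 ('e'): freq=5, skip
  Position 2 ('c'): unique! => answer = 2

2


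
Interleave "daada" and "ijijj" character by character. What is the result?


Interleaving "daada" and "ijijj":
  Position 0: 'd' from first, 'i' from second => "di"
  Position 1: 'a' from first, 'j' from second => "aj"
  Position 2: 'a' from first, 'i' from second => "ai"
  Position 3: 'd' from first, 'j' from second => "dj"
  Position 4: 'a' from first, 'j' from second => "aj"
Result: diajaidjaj

diajaidjaj


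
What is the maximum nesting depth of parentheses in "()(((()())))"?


Input: "()(((()())))"
Tracking depth:
  Position 0 '(': depth becomes 1
  Position 1 ')': depth becomes 0
  Position 2 '(': depth becomes 1
  Position 3 '(': depth becomes 2
  Position 4 '(': depth becomes 3
  Position 5 '(': depth becomes 4
  Position 6 ')': depth becomes 3
  Position 7 '(': depth becomes 4
  Position 8 ')': depth becomes 3
  Position 9 ')': depth becomes 2
  Position 10 ')': depth becomes 1
  Position 11 ')': depth becomes 0
Maximum depth reached: 4

4


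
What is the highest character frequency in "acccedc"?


Input: acccedc
Character counts:
  'a': 1
  'c': 4
  'd': 1
  'e': 1
Maximum frequency: 4

4


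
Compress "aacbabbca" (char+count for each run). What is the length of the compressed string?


Input: aacbabbca
Runs:
  'a' x 2 => "a2"
  'c' x 1 => "c1"
  'b' x 1 => "b1"
  'a' x 1 => "a1"
  'b' x 2 => "b2"
  'c' x 1 => "c1"
  'a' x 1 => "a1"
Compressed: "a2c1b1a1b2c1a1"
Compressed length: 14

14


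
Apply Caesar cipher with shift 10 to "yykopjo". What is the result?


Caesar cipher: shift "yykopjo" by 10
  'y' (pos 24) + 10 = pos 8 = 'i'
  'y' (pos 24) + 10 = pos 8 = 'i'
  'k' (pos 10) + 10 = pos 20 = 'u'
  'o' (pos 14) + 10 = pos 24 = 'y'
  'p' (pos 15) + 10 = pos 25 = 'z'
  'j' (pos 9) + 10 = pos 19 = 't'
  'o' (pos 14) + 10 = pos 24 = 'y'
Result: iiuyzty

iiuyzty


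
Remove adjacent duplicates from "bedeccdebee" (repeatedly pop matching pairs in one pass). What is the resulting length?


Input: bedeccdebee
Stack-based adjacent duplicate removal:
  Read 'b': push. Stack: b
  Read 'e': push. Stack: be
  Read 'd': push. Stack: bed
  Read 'e': push. Stack: bede
  Read 'c': push. Stack: bedec
  Read 'c': matches stack top 'c' => pop. Stack: bede
  Read 'd': push. Stack: beded
  Read 'e': push. Stack: bedede
  Read 'b': push. Stack: bededeb
  Read 'e': push. Stack: bededebe
  Read 'e': matches stack top 'e' => pop. Stack: bededeb
Final stack: "bededeb" (length 7)

7


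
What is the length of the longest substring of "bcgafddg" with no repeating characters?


Input: "bcgafddg"
Sliding window (track last position of each char):
  Position 0 ('b'): window [0,0] length 1 -- new best
  Position 1 ('c'): window [0,1] length 2 -- new best
  Position 2 ('g'): window [0,2] length 3 -- new best
  Position 3 ('a'): window [0,3] length 4 -- new best
  Position 4 ('f'): window [0,4] length 5 -- new best
  Position 5 ('d'): window [0,5] length 6 -- new best
  Position 6 ('d'): repeat (last at 5), move window start to 6
  Position 6 ('d'): window [6,6] length 1
  Position 7 ('g'): window [6,7] length 2
Longest substring with no repeats: "bcgafd" with length 6

6


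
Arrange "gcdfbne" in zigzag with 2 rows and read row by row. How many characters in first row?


Zigzag "gcdfbne" into 2 rows:
Placing characters:
  'g' => row 0
  'c' => row 1
  'd' => row 0
  'f' => row 1
  'b' => row 0
  'n' => row 1
  'e' => row 0
Rows:
  Row 0: "gdbe"
  Row 1: "cfn"
First row length: 4

4


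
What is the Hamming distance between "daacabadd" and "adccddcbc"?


Comparing "daacabadd" and "adccddcbc" position by position:
  Position 0: 'd' vs 'a' => differ
  Position 1: 'a' vs 'd' => differ
  Position 2: 'a' vs 'c' => differ
  Position 3: 'c' vs 'c' => same
  Position 4: 'a' vs 'd' => differ
  Position 5: 'b' vs 'd' => differ
  Position 6: 'a' vs 'c' => differ
  Position 7: 'd' vs 'b' => differ
  Position 8: 'd' vs 'c' => differ
Total differences (Hamming distance): 8

8


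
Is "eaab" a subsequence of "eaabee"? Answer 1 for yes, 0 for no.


Check if "eaab" is a subsequence of "eaabee"
Greedy scan:
  Position 0 ('e'): matches sub[0] = 'e'
  Position 1 ('a'): matches sub[1] = 'a'
  Position 2 ('a'): matches sub[2] = 'a'
  Position 3 ('b'): matches sub[3] = 'b'
  Position 4 ('e'): no match needed
  Position 5 ('e'): no match needed
All 4 characters matched => is a subsequence

1


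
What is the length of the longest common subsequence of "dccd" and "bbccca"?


LCS of "dccd" and "bbccca"
DP table:
           b    b    c    c    c    a
      0    0    0    0    0    0    0
  d   0    0    0    0    0    0    0
  c   0    0    0    1    1    1    1
  c   0    0    0    1    2    2    2
  d   0    0    0    1    2    2    2
LCS length = dp[4][6] = 2

2


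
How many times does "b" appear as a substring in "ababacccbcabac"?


Searching for "b" in "ababacccbcabac"
Scanning each position:
  Position 0: "a" => no
  Position 1: "b" => MATCH
  Position 2: "a" => no
  Position 3: "b" => MATCH
  Position 4: "a" => no
  Position 5: "c" => no
  Position 6: "c" => no
  Position 7: "c" => no
  Position 8: "b" => MATCH
  Position 9: "c" => no
  Position 10: "a" => no
  Position 11: "b" => MATCH
  Position 12: "a" => no
  Position 13: "c" => no
Total occurrences: 4

4


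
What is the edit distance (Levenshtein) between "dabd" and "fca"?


Computing edit distance: "dabd" -> "fca"
DP table:
           f    c    a
      0    1    2    3
  d   1    1    2    3
  a   2    2    2    2
  b   3    3    3    3
  d   4    4    4    4
Edit distance = dp[4][3] = 4

4


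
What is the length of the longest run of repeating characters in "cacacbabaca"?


Input: "cacacbabaca"
Scanning for longest run:
  Position 1 ('a'): new char, reset run to 1
  Position 2 ('c'): new char, reset run to 1
  Position 3 ('a'): new char, reset run to 1
  Position 4 ('c'): new char, reset run to 1
  Position 5 ('b'): new char, reset run to 1
  Position 6 ('a'): new char, reset run to 1
  Position 7 ('b'): new char, reset run to 1
  Position 8 ('a'): new char, reset run to 1
  Position 9 ('c'): new char, reset run to 1
  Position 10 ('a'): new char, reset run to 1
Longest run: 'c' with length 1

1


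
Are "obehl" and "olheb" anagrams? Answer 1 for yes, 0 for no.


Strings: "obehl", "olheb"
Sorted first:  behlo
Sorted second: behlo
Sorted forms match => anagrams

1


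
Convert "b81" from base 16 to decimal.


Input: "b81" in base 16
Positional expansion:
  Digit 'b' (value 11) x 16^2 = 2816
  Digit '8' (value 8) x 16^1 = 128
  Digit '1' (value 1) x 16^0 = 1
Sum = 2945

2945


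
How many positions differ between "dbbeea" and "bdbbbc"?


Comparing "dbbeea" and "bdbbbc" position by position:
  Position 0: 'd' vs 'b' => DIFFER
  Position 1: 'b' vs 'd' => DIFFER
  Position 2: 'b' vs 'b' => same
  Position 3: 'e' vs 'b' => DIFFER
  Position 4: 'e' vs 'b' => DIFFER
  Position 5: 'a' vs 'c' => DIFFER
Positions that differ: 5

5


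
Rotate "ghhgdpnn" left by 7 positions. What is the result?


Input: "ghhgdpnn", rotate left by 7
First 7 characters: "ghhgdpn"
Remaining characters: "n"
Concatenate remaining + first: "n" + "ghhgdpn" = "nghhgdpn"

nghhgdpn


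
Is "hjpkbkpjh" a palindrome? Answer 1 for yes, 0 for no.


Input: hjpkbkpjh
Reversed: hjpkbkpjh
  Compare pos 0 ('h') with pos 8 ('h'): match
  Compare pos 1 ('j') with pos 7 ('j'): match
  Compare pos 2 ('p') with pos 6 ('p'): match
  Compare pos 3 ('k') with pos 5 ('k'): match
Result: palindrome

1


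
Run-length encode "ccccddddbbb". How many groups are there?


Input: ccccddddbbb
Scanning for consecutive runs:
  Group 1: 'c' x 4 (positions 0-3)
  Group 2: 'd' x 4 (positions 4-7)
  Group 3: 'b' x 3 (positions 8-10)
Total groups: 3

3


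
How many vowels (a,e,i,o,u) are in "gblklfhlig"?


Input: gblklfhlig
Checking each character:
  'g' at position 0: consonant
  'b' at position 1: consonant
  'l' at position 2: consonant
  'k' at position 3: consonant
  'l' at position 4: consonant
  'f' at position 5: consonant
  'h' at position 6: consonant
  'l' at position 7: consonant
  'i' at position 8: vowel (running total: 1)
  'g' at position 9: consonant
Total vowels: 1

1


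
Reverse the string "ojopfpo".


Input: ojopfpo
Reading characters right to left:
  Position 6: 'o'
  Position 5: 'p'
  Position 4: 'f'
  Position 3: 'p'
  Position 2: 'o'
  Position 1: 'j'
  Position 0: 'o'
Reversed: opfpojo

opfpojo


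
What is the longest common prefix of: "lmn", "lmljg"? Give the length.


Words: lmn, lmljg
  Position 0: all 'l' => match
  Position 1: all 'm' => match
  Position 2: ('n', 'l') => mismatch, stop
LCP = "lm" (length 2)

2


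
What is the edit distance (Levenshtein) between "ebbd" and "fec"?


Computing edit distance: "ebbd" -> "fec"
DP table:
           f    e    c
      0    1    2    3
  e   1    1    1    2
  b   2    2    2    2
  b   3    3    3    3
  d   4    4    4    4
Edit distance = dp[4][3] = 4

4


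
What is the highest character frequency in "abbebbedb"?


Input: abbebbedb
Character counts:
  'a': 1
  'b': 5
  'd': 1
  'e': 2
Maximum frequency: 5

5


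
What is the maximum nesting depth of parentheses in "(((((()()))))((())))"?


Input: "(((((()()))))((())))"
Tracking depth:
  Position 0 '(': depth becomes 1
  Position 1 '(': depth becomes 2
  Position 2 '(': depth becomes 3
  Position 3 '(': depth becomes 4
  Position 4 '(': depth becomes 5
  Position 5 '(': depth becomes 6
  Position 6 ')': depth becomes 5
  Position 7 '(': depth becomes 6
  Position 8 ')': depth becomes 5
  Position 9 ')': depth becomes 4
  Position 10 ')': depth becomes 3
  Position 11 ')': depth becomes 2
  Position 12 ')': depth becomes 1
  Position 13 '(': depth becomes 2
  Position 14 '(': depth becomes 3
  Position 15 '(': depth becomes 4
  Position 16 ')': depth becomes 3
  Position 17 ')': depth becomes 2
  Position 18 ')': depth becomes 1
  Position 19 ')': depth becomes 0
Maximum depth reached: 6

6


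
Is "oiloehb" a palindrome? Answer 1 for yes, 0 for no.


Input: oiloehb
Reversed: bheolio
  Compare pos 0 ('o') with pos 6 ('b'): MISMATCH
  Compare pos 1 ('i') with pos 5 ('h'): MISMATCH
  Compare pos 2 ('l') with pos 4 ('e'): MISMATCH
Result: not a palindrome

0


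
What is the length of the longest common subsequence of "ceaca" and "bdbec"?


LCS of "ceaca" and "bdbec"
DP table:
           b    d    b    e    c
      0    0    0    0    0    0
  c   0    0    0    0    0    1
  e   0    0    0    0    1    1
  a   0    0    0    0    1    1
  c   0    0    0    0    1    2
  a   0    0    0    0    1    2
LCS length = dp[5][5] = 2

2


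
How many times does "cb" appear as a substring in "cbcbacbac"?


Searching for "cb" in "cbcbacbac"
Scanning each position:
  Position 0: "cb" => MATCH
  Position 1: "bc" => no
  Position 2: "cb" => MATCH
  Position 3: "ba" => no
  Position 4: "ac" => no
  Position 5: "cb" => MATCH
  Position 6: "ba" => no
  Position 7: "ac" => no
Total occurrences: 3

3


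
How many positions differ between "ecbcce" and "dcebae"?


Comparing "ecbcce" and "dcebae" position by position:
  Position 0: 'e' vs 'd' => DIFFER
  Position 1: 'c' vs 'c' => same
  Position 2: 'b' vs 'e' => DIFFER
  Position 3: 'c' vs 'b' => DIFFER
  Position 4: 'c' vs 'a' => DIFFER
  Position 5: 'e' vs 'e' => same
Positions that differ: 4

4


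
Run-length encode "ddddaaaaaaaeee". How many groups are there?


Input: ddddaaaaaaaeee
Scanning for consecutive runs:
  Group 1: 'd' x 4 (positions 0-3)
  Group 2: 'a' x 7 (positions 4-10)
  Group 3: 'e' x 3 (positions 11-13)
Total groups: 3

3


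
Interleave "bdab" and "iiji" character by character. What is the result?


Interleaving "bdab" and "iiji":
  Position 0: 'b' from first, 'i' from second => "bi"
  Position 1: 'd' from first, 'i' from second => "di"
  Position 2: 'a' from first, 'j' from second => "aj"
  Position 3: 'b' from first, 'i' from second => "bi"
Result: bidiajbi

bidiajbi


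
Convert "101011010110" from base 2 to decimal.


Input: "101011010110" in base 2
Positional expansion:
  Digit '1' (value 1) x 2^11 = 2048
  Digit '0' (value 0) x 2^10 = 0
  Digit '1' (value 1) x 2^9 = 512
  Digit '0' (value 0) x 2^8 = 0
  Digit '1' (value 1) x 2^7 = 128
  Digit '1' (value 1) x 2^6 = 64
  Digit '0' (value 0) x 2^5 = 0
  Digit '1' (value 1) x 2^4 = 16
  Digit '0' (value 0) x 2^3 = 0
  Digit '1' (value 1) x 2^2 = 4
  Digit '1' (value 1) x 2^1 = 2
  Digit '0' (value 0) x 2^0 = 0
Sum = 2774

2774


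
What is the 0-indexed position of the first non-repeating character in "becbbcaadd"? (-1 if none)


Input: becbbcaadd
Character frequencies:
  'a': 2
  'b': 3
  'c': 2
  'd': 2
  'e': 1
Scanning left to right for freq == 1:
  Position 0 ('b'): freq=3, skip
  Position 1 ('e'): unique! => answer = 1

1


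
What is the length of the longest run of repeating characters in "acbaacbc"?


Input: "acbaacbc"
Scanning for longest run:
  Position 1 ('c'): new char, reset run to 1
  Position 2 ('b'): new char, reset run to 1
  Position 3 ('a'): new char, reset run to 1
  Position 4 ('a'): continues run of 'a', length=2
  Position 5 ('c'): new char, reset run to 1
  Position 6 ('b'): new char, reset run to 1
  Position 7 ('c'): new char, reset run to 1
Longest run: 'a' with length 2

2
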